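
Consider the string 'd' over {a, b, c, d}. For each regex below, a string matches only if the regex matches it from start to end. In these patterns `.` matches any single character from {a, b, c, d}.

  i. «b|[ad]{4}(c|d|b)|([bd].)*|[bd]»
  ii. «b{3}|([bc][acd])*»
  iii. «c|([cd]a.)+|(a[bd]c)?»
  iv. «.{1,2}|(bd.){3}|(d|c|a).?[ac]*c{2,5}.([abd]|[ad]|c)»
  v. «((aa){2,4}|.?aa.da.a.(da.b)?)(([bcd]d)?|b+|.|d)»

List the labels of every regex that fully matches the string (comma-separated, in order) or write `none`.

i → match
ii → no match
iii → no match
iv → match
v → no match

i, iv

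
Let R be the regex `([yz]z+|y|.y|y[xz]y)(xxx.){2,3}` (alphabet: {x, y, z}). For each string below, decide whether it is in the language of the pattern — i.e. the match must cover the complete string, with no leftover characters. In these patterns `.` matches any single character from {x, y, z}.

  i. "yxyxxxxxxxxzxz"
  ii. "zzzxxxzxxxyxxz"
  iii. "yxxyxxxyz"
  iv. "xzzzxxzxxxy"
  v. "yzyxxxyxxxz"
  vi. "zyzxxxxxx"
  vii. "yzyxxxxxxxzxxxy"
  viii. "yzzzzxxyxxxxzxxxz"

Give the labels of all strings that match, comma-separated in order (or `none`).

i → no match
ii → no match
iii. "yxxyxxxyz" → no match
iv. "xzzzxxzxxxy" → no match
v. "yzyxxxyxxxz" → match
vi. "zyzxxxxxx" → no match
vii → match
viii → no match

v, vii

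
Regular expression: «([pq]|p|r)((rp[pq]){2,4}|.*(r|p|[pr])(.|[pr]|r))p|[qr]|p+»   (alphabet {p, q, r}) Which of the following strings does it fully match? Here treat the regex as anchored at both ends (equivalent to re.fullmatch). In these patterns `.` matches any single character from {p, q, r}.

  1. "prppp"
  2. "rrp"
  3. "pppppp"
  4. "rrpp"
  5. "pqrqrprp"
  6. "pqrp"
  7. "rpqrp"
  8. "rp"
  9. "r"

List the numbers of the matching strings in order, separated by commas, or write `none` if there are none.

1, 3, 4, 5, 9

1 → match
2 → no match
3 → match
4 → match
5 → match
6 → no match
7 → no match
8 → no match
9 → match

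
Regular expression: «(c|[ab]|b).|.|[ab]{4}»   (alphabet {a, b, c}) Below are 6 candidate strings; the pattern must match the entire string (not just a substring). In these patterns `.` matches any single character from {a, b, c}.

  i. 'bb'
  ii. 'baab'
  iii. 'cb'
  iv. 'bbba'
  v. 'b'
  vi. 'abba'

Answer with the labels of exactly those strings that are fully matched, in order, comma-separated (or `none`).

i → match
ii → match
iii → match
iv → match
v → match
vi → match

i, ii, iii, iv, v, vi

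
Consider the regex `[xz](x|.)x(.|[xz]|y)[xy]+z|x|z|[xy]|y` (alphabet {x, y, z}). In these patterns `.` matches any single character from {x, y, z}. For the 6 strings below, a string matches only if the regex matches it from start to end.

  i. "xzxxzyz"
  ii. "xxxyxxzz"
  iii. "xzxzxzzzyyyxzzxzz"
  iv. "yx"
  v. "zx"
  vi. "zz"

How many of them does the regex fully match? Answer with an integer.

0

i. "xzxxzyz" → no match
ii. "xxxyxxzz" → no match
iii → no match
iv. "yx" → no match
v. "zx" → no match
vi. "zz" → no match
Total matched: 0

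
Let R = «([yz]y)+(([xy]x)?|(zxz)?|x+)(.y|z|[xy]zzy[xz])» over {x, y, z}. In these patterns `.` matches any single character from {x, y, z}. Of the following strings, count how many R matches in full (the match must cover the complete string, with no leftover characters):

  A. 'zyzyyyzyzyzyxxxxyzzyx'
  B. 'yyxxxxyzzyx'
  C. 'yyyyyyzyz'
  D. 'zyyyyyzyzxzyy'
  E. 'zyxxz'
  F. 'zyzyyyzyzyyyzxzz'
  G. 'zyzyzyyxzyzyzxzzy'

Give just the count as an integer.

A → match
B → match
C → match
D → match
E → match
F → match
G → no match
Total matched: 6

6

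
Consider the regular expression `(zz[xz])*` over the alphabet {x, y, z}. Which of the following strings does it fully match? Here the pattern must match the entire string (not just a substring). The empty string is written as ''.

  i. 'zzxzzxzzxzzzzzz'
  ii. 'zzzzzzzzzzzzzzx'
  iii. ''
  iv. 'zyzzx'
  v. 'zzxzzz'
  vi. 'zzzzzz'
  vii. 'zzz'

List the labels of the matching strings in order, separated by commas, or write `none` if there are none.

i → match
ii → match
iii → match
iv → no match
v → match
vi → match
vii → match

i, ii, iii, v, vi, vii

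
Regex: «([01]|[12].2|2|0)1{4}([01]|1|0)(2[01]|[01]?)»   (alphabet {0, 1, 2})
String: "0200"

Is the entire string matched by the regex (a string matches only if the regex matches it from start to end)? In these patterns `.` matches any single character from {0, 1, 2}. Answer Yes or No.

No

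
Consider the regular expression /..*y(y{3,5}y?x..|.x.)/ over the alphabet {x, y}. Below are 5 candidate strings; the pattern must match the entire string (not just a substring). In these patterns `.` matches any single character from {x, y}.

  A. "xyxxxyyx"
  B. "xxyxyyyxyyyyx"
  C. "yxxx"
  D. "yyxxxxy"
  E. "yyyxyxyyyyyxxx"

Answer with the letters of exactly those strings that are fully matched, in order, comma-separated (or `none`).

A → no match
B → no match
C → no match
D → no match
E → match

E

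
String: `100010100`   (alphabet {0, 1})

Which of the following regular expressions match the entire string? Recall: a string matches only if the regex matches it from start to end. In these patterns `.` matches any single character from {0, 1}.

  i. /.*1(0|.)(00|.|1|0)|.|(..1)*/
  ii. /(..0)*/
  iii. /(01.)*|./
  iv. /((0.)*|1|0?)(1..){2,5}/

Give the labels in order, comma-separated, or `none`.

i → match
ii → match
iii → no match
iv → no match

i, ii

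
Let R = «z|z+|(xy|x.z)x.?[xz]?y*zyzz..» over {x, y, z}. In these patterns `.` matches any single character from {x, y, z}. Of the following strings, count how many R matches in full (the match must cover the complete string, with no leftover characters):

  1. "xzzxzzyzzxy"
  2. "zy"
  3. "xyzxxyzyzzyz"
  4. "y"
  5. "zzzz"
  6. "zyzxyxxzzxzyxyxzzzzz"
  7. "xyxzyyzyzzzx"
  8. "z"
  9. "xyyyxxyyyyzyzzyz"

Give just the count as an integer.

1. "xzzxzzyzzxy" → match
2. "zy" → no match
3. "xyzxxyzyzzyz" → match
4. "y" → no match
5. "zzzz" → match
6 → no match
7. "xyxzyyzyzzzx" → match
8. "z" → match
9 → no match
Total matched: 5

5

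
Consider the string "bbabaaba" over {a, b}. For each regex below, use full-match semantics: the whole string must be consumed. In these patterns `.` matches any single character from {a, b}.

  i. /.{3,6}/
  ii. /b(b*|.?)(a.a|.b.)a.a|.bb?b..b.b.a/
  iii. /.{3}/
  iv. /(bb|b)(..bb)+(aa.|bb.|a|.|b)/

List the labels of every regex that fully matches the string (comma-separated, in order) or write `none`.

ii

i → no match
ii → match
iii → no match
iv → no match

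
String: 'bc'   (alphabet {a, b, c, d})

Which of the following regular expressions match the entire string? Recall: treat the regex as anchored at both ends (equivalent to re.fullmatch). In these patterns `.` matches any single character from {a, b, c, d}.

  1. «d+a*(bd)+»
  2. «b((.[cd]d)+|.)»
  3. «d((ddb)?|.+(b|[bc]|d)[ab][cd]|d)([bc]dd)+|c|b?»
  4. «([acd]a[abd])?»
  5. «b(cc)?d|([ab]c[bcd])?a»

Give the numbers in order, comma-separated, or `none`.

2

1 → no match — must start with 'd'
2 → match
3 → no match
4 → no match
5 → no match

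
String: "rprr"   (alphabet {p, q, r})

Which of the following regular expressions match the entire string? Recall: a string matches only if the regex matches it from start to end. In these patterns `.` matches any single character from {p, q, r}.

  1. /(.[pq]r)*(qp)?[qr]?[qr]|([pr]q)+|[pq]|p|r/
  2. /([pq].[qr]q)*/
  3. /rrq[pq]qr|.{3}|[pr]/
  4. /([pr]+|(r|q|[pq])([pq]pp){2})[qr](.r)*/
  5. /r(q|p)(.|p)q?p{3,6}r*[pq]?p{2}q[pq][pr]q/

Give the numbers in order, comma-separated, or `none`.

1 → match
2 → no match
3 → no match
4 → match
5 → no match — must end with "q"

1, 4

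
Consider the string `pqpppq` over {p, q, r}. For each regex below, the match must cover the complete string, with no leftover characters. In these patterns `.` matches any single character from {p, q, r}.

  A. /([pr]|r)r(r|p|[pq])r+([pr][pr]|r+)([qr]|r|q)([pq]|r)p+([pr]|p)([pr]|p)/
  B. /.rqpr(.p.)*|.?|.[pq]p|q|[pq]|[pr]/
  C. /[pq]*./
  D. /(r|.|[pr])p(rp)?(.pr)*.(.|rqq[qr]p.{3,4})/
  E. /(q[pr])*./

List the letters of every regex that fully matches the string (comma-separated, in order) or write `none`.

C

A → no match
B → no match
C → match
D → no match
E → no match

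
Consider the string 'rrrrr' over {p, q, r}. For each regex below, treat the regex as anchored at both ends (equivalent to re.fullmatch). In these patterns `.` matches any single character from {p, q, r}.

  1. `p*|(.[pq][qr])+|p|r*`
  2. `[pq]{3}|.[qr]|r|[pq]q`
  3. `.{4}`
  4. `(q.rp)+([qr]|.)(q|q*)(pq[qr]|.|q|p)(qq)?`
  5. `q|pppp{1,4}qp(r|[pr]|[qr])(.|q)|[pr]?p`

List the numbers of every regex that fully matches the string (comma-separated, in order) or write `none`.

1

1 → match
2 → no match
3 → no match
4 → no match — must start with 'q'
5 → no match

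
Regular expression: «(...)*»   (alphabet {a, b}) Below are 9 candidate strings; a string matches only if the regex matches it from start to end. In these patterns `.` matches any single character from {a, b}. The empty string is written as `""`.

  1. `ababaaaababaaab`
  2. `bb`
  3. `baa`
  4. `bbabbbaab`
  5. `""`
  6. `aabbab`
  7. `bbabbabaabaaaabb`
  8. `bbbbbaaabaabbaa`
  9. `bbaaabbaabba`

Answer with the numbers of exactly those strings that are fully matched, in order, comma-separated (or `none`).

1 → match
2 → no match
3 → match
4 → match
5 → match
6 → match
7 → no match
8 → match
9 → match

1, 3, 4, 5, 6, 8, 9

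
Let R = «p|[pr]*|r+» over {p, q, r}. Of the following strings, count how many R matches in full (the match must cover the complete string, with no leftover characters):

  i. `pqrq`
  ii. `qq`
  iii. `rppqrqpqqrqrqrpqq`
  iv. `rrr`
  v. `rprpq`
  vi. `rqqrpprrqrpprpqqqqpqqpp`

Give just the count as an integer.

i → no match
ii → no match
iii → no match
iv → match
v → no match
vi → no match
Total matched: 1

1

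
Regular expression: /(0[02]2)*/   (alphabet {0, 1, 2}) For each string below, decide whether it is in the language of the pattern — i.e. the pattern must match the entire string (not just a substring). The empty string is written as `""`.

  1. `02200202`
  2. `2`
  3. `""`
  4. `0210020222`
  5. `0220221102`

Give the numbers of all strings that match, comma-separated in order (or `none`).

1 → no match
2 → no match
3 → match
4 → no match
5 → no match

3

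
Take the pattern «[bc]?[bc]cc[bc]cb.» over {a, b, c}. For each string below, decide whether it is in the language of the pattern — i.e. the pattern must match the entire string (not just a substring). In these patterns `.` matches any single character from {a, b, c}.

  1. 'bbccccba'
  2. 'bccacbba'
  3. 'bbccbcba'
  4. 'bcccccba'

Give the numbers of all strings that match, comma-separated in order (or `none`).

1. 'bbccccba' → match
2. 'bccacbba' → no match
3. 'bbccbcba' → match
4. 'bcccccba' → match

1, 3, 4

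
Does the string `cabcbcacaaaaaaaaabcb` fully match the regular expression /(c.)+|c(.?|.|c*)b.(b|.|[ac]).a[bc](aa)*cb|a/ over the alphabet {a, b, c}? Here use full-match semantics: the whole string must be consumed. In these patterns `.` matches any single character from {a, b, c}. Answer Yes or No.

No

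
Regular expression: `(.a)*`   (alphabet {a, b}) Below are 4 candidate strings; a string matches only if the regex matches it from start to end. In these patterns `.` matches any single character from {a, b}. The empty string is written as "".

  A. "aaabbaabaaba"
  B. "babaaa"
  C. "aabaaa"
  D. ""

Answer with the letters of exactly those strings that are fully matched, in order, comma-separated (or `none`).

B, C, D

A. "aaabbaabaaba" → no match
B. "babaaa" → match
C. "aabaaa" → match
D. "" → match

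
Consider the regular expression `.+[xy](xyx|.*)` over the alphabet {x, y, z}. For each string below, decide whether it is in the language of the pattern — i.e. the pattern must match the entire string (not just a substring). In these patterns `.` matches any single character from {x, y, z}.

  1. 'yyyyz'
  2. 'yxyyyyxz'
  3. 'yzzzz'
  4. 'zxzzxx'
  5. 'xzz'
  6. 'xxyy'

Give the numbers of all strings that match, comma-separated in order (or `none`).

1 → match
2 → match
3 → no match
4 → match
5 → no match
6 → match

1, 2, 4, 6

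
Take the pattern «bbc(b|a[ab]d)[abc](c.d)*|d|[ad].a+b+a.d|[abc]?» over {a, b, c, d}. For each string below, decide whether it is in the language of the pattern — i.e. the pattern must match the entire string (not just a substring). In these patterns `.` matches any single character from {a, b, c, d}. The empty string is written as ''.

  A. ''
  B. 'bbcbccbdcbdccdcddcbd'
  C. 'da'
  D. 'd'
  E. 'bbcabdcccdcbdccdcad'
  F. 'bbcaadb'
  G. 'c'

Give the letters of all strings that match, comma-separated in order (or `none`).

A → match
B → match
C → no match
D → match
E → match
F → match
G → match

A, B, D, E, F, G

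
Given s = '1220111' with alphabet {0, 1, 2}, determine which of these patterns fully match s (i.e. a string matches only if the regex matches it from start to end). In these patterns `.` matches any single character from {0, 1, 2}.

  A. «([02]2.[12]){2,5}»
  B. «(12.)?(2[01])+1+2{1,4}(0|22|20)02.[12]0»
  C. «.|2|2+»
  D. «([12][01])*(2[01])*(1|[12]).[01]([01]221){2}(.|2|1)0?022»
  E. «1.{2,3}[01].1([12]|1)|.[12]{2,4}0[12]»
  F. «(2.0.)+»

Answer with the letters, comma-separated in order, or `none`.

E

A → no match
B → no match — must end with '0'
C → no match
D → no match — must end with '022'
E → match
F → no match — must start with '2'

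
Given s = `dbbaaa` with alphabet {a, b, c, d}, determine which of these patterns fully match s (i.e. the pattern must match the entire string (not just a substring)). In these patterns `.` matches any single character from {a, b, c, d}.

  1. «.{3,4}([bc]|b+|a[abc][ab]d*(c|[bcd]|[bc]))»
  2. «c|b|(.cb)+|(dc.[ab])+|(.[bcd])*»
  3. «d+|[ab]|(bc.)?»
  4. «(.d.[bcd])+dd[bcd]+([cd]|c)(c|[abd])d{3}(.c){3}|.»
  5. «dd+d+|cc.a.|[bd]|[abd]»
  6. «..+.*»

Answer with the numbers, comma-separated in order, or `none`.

6

1 → no match
2 → no match
3 → no match
4 → no match
5 → no match
6 → match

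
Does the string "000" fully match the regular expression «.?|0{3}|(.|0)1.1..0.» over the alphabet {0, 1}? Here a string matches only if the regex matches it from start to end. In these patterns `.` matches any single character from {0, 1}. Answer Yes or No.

Yes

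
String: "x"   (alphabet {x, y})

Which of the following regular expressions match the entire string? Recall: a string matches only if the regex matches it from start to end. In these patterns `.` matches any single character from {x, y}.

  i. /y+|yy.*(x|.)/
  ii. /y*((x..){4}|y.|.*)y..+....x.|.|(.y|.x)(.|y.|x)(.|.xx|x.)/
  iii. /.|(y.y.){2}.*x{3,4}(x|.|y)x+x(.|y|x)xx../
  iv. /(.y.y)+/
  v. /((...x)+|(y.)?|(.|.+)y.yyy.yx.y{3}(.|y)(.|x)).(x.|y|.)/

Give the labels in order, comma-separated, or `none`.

i → no match
ii → match
iii → match
iv → no match — must end with "y"
v → no match

ii, iii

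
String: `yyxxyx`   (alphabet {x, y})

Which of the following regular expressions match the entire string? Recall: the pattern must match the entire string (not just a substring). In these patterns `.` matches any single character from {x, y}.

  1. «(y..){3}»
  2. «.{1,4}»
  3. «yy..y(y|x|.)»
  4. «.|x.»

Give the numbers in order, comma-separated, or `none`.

1 → no match
2 → no match
3 → match
4 → no match

3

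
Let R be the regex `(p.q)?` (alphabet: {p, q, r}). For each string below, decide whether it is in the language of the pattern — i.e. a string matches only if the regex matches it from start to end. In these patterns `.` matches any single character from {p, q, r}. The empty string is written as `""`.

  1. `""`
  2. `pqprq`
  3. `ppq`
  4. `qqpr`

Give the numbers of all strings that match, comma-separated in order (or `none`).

1, 3

1 → match
2 → no match
3 → match
4 → no match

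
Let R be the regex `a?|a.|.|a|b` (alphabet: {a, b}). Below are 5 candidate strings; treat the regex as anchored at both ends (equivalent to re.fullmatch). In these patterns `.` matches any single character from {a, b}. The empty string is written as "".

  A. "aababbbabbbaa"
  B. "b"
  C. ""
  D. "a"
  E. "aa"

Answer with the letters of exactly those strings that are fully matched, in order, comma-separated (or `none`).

B, C, D, E

A → no match
B → match
C → match
D → match
E → match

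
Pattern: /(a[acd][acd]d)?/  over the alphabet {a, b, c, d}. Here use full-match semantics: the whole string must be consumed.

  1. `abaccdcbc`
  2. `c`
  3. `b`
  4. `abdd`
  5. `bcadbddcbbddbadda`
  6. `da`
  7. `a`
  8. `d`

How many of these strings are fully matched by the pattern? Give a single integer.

1. `abaccdcbc` → no match
2. `c` → no match
3. `b` → no match
4. `abdd` → no match
5 → no match
6. `da` → no match
7. `a` → no match
8. `d` → no match
Total matched: 0

0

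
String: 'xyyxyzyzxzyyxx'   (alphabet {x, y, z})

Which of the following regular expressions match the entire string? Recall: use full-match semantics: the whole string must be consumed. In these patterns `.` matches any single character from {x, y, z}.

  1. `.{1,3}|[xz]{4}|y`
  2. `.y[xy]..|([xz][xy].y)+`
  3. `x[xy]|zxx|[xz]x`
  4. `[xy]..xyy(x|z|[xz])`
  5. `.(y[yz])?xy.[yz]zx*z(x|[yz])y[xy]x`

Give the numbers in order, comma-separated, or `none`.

1 → no match
2 → no match
3 → no match
4 → no match
5 → match

5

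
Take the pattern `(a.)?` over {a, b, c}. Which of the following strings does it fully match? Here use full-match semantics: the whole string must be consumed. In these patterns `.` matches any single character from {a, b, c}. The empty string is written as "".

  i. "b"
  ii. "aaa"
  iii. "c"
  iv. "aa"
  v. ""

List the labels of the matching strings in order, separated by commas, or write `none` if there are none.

i → no match
ii → no match
iii → no match
iv → match
v → match

iv, v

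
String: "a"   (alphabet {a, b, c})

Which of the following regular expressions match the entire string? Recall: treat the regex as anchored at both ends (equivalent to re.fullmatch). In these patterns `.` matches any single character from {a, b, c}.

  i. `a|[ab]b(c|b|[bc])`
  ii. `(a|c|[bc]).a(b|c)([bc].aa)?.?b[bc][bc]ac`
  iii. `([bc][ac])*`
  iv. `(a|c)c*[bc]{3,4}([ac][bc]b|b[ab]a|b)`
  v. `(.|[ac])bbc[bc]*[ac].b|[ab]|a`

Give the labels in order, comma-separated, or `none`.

i, v

i → match
ii → no match — must end with "ac"
iii → no match
iv → no match
v → match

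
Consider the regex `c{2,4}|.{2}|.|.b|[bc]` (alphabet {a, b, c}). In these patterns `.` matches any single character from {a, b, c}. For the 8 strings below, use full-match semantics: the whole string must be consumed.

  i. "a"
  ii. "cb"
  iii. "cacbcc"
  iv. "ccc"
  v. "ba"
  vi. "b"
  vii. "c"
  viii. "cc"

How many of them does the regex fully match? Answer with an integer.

7

i → match
ii → match
iii → no match
iv → match
v → match
vi → match
vii → match
viii → match
Total matched: 7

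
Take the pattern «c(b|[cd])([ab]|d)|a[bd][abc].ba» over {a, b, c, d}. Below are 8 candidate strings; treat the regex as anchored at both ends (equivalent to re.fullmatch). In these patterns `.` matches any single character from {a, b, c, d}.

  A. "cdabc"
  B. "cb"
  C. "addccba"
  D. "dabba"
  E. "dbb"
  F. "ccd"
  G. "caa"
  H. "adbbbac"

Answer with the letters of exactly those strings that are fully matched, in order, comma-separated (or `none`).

F

A → no match
B → no match
C → no match
D → no match
E → no match
F → match
G → no match
H → no match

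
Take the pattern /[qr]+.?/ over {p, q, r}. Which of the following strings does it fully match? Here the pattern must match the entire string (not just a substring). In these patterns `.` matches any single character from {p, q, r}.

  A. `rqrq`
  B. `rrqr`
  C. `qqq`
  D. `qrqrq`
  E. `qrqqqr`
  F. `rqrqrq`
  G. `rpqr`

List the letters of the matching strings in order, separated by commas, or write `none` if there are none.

A, B, C, D, E, F

A. `rqrq` → match
B. `rrqr` → match
C. `qqq` → match
D. `qrqrq` → match
E. `qrqqqr` → match
F. `rqrqrq` → match
G. `rpqr` → no match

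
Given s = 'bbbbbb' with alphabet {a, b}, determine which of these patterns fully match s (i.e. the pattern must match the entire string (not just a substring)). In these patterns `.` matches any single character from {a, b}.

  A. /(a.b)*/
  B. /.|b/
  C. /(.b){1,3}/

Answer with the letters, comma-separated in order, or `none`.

C

A → no match
B → no match
C → match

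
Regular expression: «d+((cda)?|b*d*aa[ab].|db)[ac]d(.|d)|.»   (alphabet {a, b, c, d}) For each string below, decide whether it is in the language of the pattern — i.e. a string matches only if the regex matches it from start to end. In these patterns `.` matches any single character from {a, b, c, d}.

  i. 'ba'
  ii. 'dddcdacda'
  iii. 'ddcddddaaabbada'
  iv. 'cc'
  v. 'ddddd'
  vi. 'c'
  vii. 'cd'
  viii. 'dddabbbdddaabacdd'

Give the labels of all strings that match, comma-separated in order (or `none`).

i → no match
ii → match
iii → no match
iv → no match
v → no match
vi → match
vii → no match
viii → no match

ii, vi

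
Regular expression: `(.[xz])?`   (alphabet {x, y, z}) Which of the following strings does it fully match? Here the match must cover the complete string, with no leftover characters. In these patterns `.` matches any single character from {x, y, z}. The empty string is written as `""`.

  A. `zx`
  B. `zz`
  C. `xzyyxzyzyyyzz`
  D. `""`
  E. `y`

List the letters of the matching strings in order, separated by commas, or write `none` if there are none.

A, B, D

A → match
B → match
C → no match
D → match
E → no match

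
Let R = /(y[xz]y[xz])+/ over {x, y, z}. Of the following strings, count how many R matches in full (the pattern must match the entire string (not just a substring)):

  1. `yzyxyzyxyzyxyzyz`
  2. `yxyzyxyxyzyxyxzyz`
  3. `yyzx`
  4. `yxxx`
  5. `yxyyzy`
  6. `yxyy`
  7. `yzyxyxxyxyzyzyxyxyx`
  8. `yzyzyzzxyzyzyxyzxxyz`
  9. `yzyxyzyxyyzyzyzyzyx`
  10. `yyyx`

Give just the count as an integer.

1

1 → match
2 → no match
3 → no match
4 → no match
5 → no match
6 → no match
7 → no match
8 → no match
9 → no match
10 → no match
Total matched: 1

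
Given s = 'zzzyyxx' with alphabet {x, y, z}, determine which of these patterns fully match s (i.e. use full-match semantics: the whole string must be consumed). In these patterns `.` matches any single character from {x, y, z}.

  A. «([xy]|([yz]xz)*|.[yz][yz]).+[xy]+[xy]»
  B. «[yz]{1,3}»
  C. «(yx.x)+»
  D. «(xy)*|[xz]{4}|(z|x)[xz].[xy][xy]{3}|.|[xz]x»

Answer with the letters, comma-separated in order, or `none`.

A, D

A → match
B → no match
C → no match — must start with 'yx'
D → match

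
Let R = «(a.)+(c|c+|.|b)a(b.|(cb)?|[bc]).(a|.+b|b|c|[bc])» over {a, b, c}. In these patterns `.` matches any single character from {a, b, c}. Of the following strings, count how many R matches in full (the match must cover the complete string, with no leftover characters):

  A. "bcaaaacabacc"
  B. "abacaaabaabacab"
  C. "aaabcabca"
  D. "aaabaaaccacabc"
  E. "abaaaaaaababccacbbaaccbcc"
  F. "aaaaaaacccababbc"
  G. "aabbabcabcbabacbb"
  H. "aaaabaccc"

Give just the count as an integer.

3

A → no match — must start with "a"
B → match
C → match
D → no match
E → no match
F → no match
G → no match
H → match
Total matched: 3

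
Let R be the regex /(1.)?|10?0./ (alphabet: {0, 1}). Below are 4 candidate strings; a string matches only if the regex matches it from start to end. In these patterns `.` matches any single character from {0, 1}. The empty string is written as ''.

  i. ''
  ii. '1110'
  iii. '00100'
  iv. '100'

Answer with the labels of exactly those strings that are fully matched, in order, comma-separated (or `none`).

i → match
ii → no match
iii → no match
iv → match

i, iv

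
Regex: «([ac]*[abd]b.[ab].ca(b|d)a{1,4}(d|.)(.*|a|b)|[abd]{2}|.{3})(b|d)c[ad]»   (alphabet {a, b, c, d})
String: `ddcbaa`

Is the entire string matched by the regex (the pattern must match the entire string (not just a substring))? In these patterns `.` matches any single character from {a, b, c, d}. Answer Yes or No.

No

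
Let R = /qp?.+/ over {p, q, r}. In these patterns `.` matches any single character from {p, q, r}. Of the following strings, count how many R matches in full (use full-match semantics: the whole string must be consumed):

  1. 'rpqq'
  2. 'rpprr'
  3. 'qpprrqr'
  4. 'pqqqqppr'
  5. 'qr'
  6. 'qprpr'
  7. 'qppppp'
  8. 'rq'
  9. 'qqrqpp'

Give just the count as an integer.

1 → no match — must start with 'q'
2 → no match — must start with 'q'
3 → match
4 → no match — must start with 'q'
5 → match
6 → match
7 → match
8 → no match — must start with 'q'
9 → match
Total matched: 5

5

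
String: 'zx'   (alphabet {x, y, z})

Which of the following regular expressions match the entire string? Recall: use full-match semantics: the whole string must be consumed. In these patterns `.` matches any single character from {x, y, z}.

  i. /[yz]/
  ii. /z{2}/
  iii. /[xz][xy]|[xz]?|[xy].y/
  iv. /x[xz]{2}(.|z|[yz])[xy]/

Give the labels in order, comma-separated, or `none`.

iii

i → no match
ii → no match — must end with 'z'
iii → match
iv → no match — must start with 'x'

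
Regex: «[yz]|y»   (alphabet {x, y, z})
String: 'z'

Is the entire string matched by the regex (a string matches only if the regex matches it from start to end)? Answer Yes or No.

Yes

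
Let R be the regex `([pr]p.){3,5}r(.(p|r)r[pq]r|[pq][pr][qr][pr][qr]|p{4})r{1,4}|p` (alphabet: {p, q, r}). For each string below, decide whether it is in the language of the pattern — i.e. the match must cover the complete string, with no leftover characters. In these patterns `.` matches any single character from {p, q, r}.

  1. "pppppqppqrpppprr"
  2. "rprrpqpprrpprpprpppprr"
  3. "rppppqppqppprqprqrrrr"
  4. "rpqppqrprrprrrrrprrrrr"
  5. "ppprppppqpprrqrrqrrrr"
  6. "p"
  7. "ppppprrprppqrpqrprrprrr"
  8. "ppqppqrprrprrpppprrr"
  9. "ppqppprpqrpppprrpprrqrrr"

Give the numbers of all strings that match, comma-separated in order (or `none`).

1 → match
2 → match
3 → match
4 → match
5 → match
6 → match
7 → match
8 → match
9 → match

1, 2, 3, 4, 5, 6, 7, 8, 9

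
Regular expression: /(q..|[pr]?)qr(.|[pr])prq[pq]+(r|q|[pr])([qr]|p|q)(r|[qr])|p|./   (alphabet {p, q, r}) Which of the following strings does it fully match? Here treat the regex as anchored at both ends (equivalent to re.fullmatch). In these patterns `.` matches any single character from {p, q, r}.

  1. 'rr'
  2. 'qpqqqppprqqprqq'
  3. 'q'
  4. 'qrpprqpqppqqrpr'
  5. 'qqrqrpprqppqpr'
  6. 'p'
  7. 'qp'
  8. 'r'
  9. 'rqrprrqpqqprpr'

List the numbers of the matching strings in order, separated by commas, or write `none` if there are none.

3, 4, 5, 6, 8

1 → no match
2 → no match
3 → match
4 → match
5 → match
6 → match
7 → no match
8 → match
9 → no match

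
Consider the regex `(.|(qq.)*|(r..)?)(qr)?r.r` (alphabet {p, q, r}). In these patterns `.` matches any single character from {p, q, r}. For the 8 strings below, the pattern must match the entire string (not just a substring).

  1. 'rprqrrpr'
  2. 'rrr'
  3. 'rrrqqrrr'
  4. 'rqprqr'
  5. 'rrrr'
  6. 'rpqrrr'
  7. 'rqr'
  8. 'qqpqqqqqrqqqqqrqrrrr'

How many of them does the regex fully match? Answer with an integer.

7

1. 'rprqrrpr' → match
2. 'rrr' → match
3. 'rrrqqrrr' → no match
4. 'rqprqr' → match
5. 'rrrr' → match
6. 'rpqrrr' → match
7. 'rqr' → match
8 → match
Total matched: 7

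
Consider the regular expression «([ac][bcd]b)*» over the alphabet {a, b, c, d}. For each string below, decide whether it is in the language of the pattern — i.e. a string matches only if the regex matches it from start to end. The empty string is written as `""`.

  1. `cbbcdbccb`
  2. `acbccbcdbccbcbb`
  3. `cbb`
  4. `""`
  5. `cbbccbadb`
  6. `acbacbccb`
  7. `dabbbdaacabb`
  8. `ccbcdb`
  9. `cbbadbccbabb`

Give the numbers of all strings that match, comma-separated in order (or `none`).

1 → match
2 → match
3 → match
4 → match
5 → match
6 → match
7 → no match
8 → match
9 → match

1, 2, 3, 4, 5, 6, 8, 9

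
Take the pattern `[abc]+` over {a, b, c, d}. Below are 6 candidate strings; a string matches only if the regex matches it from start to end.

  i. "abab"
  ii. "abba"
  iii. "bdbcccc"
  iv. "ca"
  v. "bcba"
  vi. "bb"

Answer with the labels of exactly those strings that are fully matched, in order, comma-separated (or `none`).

i → match
ii → match
iii → no match
iv → match
v → match
vi → match

i, ii, iv, v, vi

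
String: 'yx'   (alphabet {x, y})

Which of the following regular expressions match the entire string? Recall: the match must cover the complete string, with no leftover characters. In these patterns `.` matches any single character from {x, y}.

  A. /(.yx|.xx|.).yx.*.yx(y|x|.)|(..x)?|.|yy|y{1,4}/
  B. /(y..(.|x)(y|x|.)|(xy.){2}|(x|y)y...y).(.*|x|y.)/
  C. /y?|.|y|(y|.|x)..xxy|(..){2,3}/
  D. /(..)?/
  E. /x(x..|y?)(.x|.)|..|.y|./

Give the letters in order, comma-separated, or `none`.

D, E

A → no match
B → no match
C → no match
D → match
E → match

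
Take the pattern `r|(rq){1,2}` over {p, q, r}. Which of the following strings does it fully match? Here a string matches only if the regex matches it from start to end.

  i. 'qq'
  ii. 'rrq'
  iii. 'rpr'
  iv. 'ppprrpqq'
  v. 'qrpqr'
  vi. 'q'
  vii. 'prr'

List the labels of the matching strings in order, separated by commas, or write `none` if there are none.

i → no match
ii → no match
iii → no match
iv → no match
v → no match
vi → no match
vii → no match

none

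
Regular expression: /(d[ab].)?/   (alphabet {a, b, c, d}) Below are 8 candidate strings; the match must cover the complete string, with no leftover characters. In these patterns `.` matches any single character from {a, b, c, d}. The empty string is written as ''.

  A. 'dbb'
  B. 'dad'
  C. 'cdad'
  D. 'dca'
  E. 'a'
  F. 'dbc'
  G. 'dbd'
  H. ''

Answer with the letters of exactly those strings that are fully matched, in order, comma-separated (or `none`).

A → match
B → match
C → no match
D → no match
E → no match
F → match
G → match
H → match

A, B, F, G, H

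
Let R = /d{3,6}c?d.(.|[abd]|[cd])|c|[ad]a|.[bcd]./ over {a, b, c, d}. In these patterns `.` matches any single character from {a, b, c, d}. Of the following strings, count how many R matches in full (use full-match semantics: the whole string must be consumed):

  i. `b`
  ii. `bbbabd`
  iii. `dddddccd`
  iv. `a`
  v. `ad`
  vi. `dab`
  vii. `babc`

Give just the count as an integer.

0

i. `b` → no match
ii. `bbbabd` → no match
iii. `dddddccd` → no match
iv. `a` → no match
v. `ad` → no match
vi. `dab` → no match
vii. `babc` → no match
Total matched: 0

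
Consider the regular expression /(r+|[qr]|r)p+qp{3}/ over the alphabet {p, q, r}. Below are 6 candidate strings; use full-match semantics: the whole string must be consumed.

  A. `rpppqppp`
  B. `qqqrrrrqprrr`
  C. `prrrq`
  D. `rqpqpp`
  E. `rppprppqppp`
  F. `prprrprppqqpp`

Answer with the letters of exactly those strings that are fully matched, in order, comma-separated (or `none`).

A

A → match
B → no match — must end with `p`
C → no match — must end with `p`
D → no match
E → no match
F → no match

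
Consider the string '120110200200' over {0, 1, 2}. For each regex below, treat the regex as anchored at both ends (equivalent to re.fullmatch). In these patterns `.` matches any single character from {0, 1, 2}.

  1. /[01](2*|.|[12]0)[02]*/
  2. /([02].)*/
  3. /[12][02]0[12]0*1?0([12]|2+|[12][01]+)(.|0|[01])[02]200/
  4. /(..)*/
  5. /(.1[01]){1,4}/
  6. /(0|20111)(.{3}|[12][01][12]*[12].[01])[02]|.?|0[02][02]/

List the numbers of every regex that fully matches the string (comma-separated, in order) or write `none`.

1 → no match
2 → no match
3 → match
4 → match
5 → no match
6 → no match

3, 4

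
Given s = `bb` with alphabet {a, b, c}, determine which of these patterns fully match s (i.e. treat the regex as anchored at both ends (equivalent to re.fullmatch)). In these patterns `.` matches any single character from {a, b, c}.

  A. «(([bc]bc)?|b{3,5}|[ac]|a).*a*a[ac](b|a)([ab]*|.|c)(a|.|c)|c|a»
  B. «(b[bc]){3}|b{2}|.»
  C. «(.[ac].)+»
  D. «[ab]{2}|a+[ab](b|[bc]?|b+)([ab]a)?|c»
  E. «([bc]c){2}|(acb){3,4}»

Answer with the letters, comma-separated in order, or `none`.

A → no match
B → match
C → no match
D → match
E → no match

B, D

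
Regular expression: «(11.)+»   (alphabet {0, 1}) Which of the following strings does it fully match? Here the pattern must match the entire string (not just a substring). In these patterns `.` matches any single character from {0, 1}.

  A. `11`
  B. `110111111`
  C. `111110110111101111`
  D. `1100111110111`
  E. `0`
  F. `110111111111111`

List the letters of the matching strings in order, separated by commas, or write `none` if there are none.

A → no match
B → match
C → no match
D → no match
E → no match — must start with `11`
F → match

B, F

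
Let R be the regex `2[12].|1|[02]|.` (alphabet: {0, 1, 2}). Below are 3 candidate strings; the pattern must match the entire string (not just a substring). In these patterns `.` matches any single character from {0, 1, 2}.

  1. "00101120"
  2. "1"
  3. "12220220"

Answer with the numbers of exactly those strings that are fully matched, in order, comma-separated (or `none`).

1 → no match
2 → match
3 → no match

2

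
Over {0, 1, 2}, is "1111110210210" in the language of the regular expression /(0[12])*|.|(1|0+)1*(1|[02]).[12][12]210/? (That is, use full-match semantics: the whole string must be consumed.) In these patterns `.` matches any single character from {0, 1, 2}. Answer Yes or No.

No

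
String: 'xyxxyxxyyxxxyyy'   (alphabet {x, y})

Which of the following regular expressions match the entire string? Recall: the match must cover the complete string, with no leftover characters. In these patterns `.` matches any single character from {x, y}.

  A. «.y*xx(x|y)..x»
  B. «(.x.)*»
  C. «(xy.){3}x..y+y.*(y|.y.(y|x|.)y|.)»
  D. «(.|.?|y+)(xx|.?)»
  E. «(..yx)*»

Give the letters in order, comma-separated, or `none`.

A → no match — must end with 'x'
B → no match
C → match
D → no match
E → no match

C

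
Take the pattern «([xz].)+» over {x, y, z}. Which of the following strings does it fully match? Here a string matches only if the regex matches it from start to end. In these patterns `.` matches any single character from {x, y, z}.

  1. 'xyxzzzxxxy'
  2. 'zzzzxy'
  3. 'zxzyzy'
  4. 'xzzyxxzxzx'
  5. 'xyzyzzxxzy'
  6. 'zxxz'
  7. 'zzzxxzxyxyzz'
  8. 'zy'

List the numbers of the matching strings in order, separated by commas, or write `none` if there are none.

1, 2, 3, 4, 5, 6, 7, 8

1 → match
2 → match
3 → match
4 → match
5 → match
6 → match
7 → match
8 → match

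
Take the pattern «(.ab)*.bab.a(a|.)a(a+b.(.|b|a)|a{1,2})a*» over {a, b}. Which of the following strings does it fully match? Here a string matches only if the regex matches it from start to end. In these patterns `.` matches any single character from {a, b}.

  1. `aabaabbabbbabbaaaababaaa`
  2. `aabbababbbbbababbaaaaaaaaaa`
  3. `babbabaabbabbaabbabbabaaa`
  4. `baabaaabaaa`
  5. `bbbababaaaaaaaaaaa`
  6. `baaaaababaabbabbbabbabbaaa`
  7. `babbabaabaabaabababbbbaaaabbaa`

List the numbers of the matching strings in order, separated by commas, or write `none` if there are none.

1

1 → match
2 → no match
3 → no match
4 → no match
5 → no match
6 → no match
7 → no match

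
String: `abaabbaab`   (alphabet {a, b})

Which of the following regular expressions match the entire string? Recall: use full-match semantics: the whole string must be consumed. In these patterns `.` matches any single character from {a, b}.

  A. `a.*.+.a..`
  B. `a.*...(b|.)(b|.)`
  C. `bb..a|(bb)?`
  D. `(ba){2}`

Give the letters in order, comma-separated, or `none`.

A, B

A → match
B → match
C → no match
D → no match — must start with `ba`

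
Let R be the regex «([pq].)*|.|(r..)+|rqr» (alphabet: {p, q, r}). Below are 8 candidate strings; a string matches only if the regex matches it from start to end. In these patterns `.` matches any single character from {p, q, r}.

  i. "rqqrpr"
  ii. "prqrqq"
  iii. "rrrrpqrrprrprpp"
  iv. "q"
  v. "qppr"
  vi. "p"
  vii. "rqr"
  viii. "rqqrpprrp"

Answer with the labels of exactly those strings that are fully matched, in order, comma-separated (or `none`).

i → match
ii → match
iii → match
iv → match
v → match
vi → match
vii → match
viii → match

i, ii, iii, iv, v, vi, vii, viii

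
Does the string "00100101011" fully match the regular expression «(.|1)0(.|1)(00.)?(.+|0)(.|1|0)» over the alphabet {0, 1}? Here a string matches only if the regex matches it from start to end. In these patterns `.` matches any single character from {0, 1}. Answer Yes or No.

Yes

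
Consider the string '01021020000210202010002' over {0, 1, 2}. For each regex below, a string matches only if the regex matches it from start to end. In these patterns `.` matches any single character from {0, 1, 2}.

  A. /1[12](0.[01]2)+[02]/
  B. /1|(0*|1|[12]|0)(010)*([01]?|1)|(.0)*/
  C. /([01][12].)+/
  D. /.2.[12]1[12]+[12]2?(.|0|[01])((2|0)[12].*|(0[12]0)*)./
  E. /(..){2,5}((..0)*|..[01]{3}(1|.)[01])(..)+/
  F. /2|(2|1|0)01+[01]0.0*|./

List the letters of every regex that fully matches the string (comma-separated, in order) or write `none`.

E

A → no match — must start with '1'
B → no match
C → no match
D → no match
E → match
F → no match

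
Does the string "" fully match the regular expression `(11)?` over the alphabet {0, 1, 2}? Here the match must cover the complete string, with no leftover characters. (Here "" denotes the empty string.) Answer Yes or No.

Yes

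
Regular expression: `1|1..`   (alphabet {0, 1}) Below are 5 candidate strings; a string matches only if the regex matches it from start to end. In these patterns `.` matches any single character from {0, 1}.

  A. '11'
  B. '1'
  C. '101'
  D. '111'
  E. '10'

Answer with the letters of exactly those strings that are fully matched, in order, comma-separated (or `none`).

B, C, D

A → no match
B → match
C → match
D → match
E → no match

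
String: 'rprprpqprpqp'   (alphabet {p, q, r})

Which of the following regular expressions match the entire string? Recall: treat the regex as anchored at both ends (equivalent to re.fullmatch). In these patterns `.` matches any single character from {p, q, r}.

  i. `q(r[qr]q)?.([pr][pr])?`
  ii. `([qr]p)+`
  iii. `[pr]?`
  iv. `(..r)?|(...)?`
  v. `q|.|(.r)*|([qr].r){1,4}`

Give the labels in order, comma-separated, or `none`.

i → no match — must start with 'q'
ii → match
iii → no match
iv → no match
v → no match

ii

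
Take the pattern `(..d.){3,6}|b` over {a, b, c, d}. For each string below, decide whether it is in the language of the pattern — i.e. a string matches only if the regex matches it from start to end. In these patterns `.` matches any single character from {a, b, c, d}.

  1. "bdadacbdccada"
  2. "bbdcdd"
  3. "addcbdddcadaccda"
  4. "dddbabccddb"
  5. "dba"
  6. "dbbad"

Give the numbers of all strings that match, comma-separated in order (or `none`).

3

1 → no match
2. "bbdcdd" → no match
3 → match
4. "dddbabccddb" → no match
5. "dba" → no match
6. "dbbad" → no match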